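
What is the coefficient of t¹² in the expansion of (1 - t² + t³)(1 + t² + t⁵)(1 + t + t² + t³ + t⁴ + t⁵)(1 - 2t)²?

8

(1 - t² + t³) has coefficients 1,0,-1,1 for degrees 0…3.
(1 + t² + t⁵) has coefficients 1,0,1,0,0,1,0,0,0,0,0,0,0 for degrees 0…12.
Multiplying by (1 + t + t² + t³ + t⁴ + t⁵) gives running coefficients 1,1,2,2,2,3,2,2,1,1,1,0,0 for degrees 0…12.
Finally multiplying by (1 - 2t)², the product of all factors after the first has coefficients 1,-3,2,-2,2,3,-2,6,1,5,1,0,4 for degrees 0…12.
[t¹²] = 1·4 − 1·1 + 1·5 = 8.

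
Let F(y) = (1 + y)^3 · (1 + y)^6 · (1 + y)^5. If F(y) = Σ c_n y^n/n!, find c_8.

121080960

The EGF product rule gives c_8 = Σ_{k_1+k_2+k_3=8} C(8; k_1,k_2,k_3) · ∏ g_i(k_i), where (1+y)^3 gives the falling factorial (3)_k; (1+y)^6 gives the falling factorial (6)_k; (1+y)^5 gives the falling factorial (5)_k.
g_1(k) for k = 0…8: 1, 3, 6, 6, 0, 0, 0, 0, 0.
g_2(k) for k = 0…8: 1, 6, 30, 120, 360, 720, 720, 0, 0.
g_3(k) for k = 0…8: 1, 5, 20, 60, 120, 120, 0, 0, 0.
First combine the last two factors: h(k) = Σ_j C(k,j)·g_2(j)·g_3(k−j) for k = 0…8: 1, 11, 110, 990, 7920, 55440, 332640, 1663200, 6652800.
c_8 = Σ_k C(8,k)·g_1(k)·h(8−k) = 1·1·6652800 + 8·3·1663200 + 28·6·332640 + 56·6·55440 = 6652800 + 39916800 + 55883520 + 18627840 = 121080960.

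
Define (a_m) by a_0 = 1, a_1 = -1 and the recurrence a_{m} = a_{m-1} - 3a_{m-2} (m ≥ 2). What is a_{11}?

-346

The ordinary generating function has denominator 1 - q + 3q^2.
Iterating the recurrence: a_0,…,a_{11} = 1, -1, -4, -1, 11, 14, -19, -61, -4, 179, 191, -346.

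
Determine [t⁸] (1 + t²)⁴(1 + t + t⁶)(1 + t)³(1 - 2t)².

46

(1 + t²)⁴ has coefficients 1,0,4,0,6,0,4,0,1 for degrees 0…8.
(1 + t + t⁶) has coefficients 1,1,0,0,0,0,1,0,0 for degrees 0…8.
Multiplying by (1 + t)³ gives running coefficients 1,4,6,4,1,0,1,3,3 for degrees 0…8.
Finally multiplying by (1 - 2t)², the product of all factors after the first has coefficients 1,0,-6,-4,9,12,5,-1,-5 for degrees 0…8.
[t⁸] = 1·(-5) + 4·5 + 6·9 + 4·(-6) + 1·1 = 46.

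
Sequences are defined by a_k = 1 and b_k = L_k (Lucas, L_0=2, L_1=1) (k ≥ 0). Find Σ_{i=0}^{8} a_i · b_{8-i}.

This is [x^8] in the product of the two ordinary generating functions.
Σ = 1·47 + 1·29 + 1·18 + 1·11 + 1·7 + 1·4 + 1·3 + 1·1 + 1·2 = 122.

122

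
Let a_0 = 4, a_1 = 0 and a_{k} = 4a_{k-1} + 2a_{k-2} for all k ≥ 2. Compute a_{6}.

The ordinary generating function has denominator 1 - 4z - 2z^2.
Iterating the recurrence: a_0,…,a_{6} = 4, 0, 8, 32, 144, 640, 2848.

2848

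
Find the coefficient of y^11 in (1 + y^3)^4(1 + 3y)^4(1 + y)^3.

(1 + y^3)^4 has coefficients 1,0,0,4,0,0,6,0,0,4,0,0 for degrees 0…11.
(1 + 3y)^4 has coefficients 1,12,54,108,81,0,0,0,0,0,0,0 for degrees 0…11.
Finally multiplying by (1 + y)^3, the product of all factors after the first has coefficients 1,15,93,307,579,621,351,81,0,0,0,0 for degrees 0…11.
[y^11] = 1·0 + 4·0 + 6·621 + 4·93 = 4098.

4098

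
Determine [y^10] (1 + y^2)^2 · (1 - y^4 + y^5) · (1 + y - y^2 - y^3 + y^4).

-2

(1 + y^2)^2 has coefficients 1,0,2,0,1 for degrees 0…4.
(1 - y^4 + y^5) has coefficients 1,0,0,0,-1,1,0,0,0,0,0 for degrees 0…10.
Finally multiplying by (1 + y - y^2 - y^3 + y^4), the product of all factors after the first has coefficients 1,1,-1,-1,0,0,2,0,-2,1,0 for degrees 0…10.
[y^10] = 1·0 + 2·(-2) + 1·2 = -2.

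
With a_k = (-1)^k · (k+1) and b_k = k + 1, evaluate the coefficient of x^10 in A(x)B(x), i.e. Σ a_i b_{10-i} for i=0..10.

6

This is [x^10] in the product of the two ordinary generating functions.
Σ = 1·11 − 2·10 + 3·9 − 4·8 + 5·7 − 6·6 + 7·5 − 8·4 + 9·3 − 10·2 + 11·1 = 6.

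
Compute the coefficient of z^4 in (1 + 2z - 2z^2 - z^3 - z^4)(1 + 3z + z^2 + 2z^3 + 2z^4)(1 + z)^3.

(1 + 2z - 2z^2 - z^3 - z^4) has coefficients 1,2,-2,-1,-1 for degrees 0…4.
(1 + 3z + z^2 + 2z^3 + 2z^4) has coefficients 1,3,1,2,2 for degrees 0…4.
Finally multiplying by (1 + z)^3, the product of all factors after the first has coefficients 1,6,13,15,14 for degrees 0…4.
[z^4] = 1·14 + 2·15 − 2·13 − 1·6 − 1·1 = 11.

11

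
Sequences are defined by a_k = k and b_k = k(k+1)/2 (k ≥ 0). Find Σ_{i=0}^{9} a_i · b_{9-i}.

330

This is [x^9] in the product of the two ordinary generating functions.
Σ = 0·45 + 1·36 + 2·28 + 3·21 + 4·15 + 5·10 + 6·6 + 7·3 + 8·1 + 9·0 = 330.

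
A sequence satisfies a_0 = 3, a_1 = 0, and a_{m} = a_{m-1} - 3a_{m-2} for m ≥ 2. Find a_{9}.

The ordinary generating function has denominator 1 - y + 3y^2.
Iterating the recurrence: a_0,…,a_{9} = 3, 0, -9, -9, 18, 45, -9, -144, -117, 315.

315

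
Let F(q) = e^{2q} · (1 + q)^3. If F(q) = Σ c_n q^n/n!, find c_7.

8864

The EGF product rule gives c_7 = Σ_{k_1+k_2=7} C(7; k_1,k_2) · ∏ g_i(k_i), where e^{2q} gives (2)^k; (1+q)^3 gives the falling factorial (3)_k.
g_1(k) for k = 0…7: 1, 2, 4, 8, 16, 32, 64, 128.
g_2(k) for k = 0…7: 1, 3, 6, 6, 0, 0, 0, 0.
c_7 = Σ_k C(7,k)·g_1(k)·g_2(7−k) = 35·16·6 + 21·32·6 + 7·64·3 + 1·128·1 = 3360 + 4032 + 1344 + 128 = 8864.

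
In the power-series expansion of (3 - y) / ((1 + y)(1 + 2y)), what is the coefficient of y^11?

-14332

Partial fractions give a closed form: a_n = (-4)·(-1)^n + (7)·(-2)^n.
At n = 11: a_11 = -14332.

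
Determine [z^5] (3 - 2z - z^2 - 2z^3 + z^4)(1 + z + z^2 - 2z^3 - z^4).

3

(3 - 2z - z^2 - 2z^3 + z^4) has coefficients 3,-2,-1,-2,1 for degrees 0…4.
(1 + z + z^2 - 2z^3 - z^4) has coefficients 1,1,1,-2,-1,0 for degrees 0…5.
[z^5] = 3·0 − 2·(-1) − 1·(-2) − 2·1 + 1·1 = 3.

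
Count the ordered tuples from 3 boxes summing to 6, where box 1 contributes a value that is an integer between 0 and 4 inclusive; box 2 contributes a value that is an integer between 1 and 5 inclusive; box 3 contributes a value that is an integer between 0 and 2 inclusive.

13

The generating function for the choices is (1 + z + z^2 + z^3 + z^4)·(z + z^2 + z^3 + z^4 + z^5)·(1 + z + z^2); the count is [z^6].
(1 + z + z^2 + z^3 + z^4) has coefficients 1,1,1,1,1 for degrees 0…4.
(z + z^2 + z^3 + z^4 + z^5) has coefficients 0,1,1,1,1,1,0 for degrees 0…6.
Finally multiplying by (1 + z + z^2), the product of all factors after the first has coefficients 0,1,2,3,3,3,2 for degrees 0…6.
[z^6] = 1·2 + 1·3 + 1·3 + 1·3 + 1·2 = 13.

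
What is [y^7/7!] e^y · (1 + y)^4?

The EGF product rule gives c_7 = Σ_{k_1+k_2=7} C(7; k_1,k_2) · ∏ g_i(k_i), where e^y gives (1)^k; (1+y)^4 gives the falling factorial (4)_k.
g_1(k) for k = 0…7: 1, 1, 1, 1, 1, 1, 1, 1.
g_2(k) for k = 0…7: 1, 4, 12, 24, 24, 0, 0, 0.
c_7 = Σ_k C(7,k)·g_1(k)·g_2(7−k) = 35·1·24 + 35·1·24 + 21·1·12 + 7·1·4 + 1·1·1 = 840 + 840 + 252 + 28 + 1 = 1961.

1961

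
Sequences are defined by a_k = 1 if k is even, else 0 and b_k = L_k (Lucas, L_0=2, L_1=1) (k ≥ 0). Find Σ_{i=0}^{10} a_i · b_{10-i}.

200

This is [x^10] in the product of the two ordinary generating functions.
Σ = 1·123 + 0·76 + 1·47 + 0·29 + 1·18 + 0·11 + 1·7 + 0·4 + 1·3 + 0·1 + 1·2 = 200.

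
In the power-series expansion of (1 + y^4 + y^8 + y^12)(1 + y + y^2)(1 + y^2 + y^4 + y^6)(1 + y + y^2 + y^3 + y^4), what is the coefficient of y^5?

(1 + y^4 + y^8 + y^12) has coefficients 1,0,0,0,1,0 for degrees 0…5.
(1 + y + y^2) has coefficients 1,1,1,0,0,0 for degrees 0…5.
Multiplying by (1 + y^2 + y^4 + y^6) gives running coefficients 1,1,2,1,2,1 for degrees 0…5.
Finally multiplying by (1 + y + y^2 + y^3 + y^4), the product of all factors after the first has coefficients 1,2,4,5,7,7 for degrees 0…5.
[y^5] = 1·7 + 1·2 = 9.

9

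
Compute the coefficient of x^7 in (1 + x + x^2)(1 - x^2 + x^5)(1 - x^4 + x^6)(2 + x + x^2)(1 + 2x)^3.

(1 + x + x^2) has coefficients 1,1,1 for degrees 0…2.
(1 - x^2 + x^5) has coefficients 1,0,-1,0,0,1,0,0 for degrees 0…7.
Multiplying by (1 - x^4 + x^6) gives running coefficients 1,0,-1,0,-1,1,2,0 for degrees 0…7.
Multiplying by (2 + x + x^2) gives running coefficients 2,1,-1,-1,-3,1,4,3 for degrees 0…7.
Finally multiplying by (1 + 2x)^3, the product of all factors after the first has coefficients 2,13,29,21,-13,-37,-34,15 for degrees 0…7.
[x^7] = 1·15 + 1·(-34) + 1·(-37) = -56.

-56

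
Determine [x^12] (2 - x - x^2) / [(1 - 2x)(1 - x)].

The denominator gives the recurrence a_n = 3a_(n−1) − 2a_(n−2) for n ≥ 3; the numerator fixes a_0 = 2, a_1 = 5, a_2 = 10.
Iterating: 2, 5, 10, 20, 40, 80, 160, 320, 640, 1280, 2560, 5120, 10240, so a_12 = 10240.

10240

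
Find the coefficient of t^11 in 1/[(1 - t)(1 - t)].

12

The denominator gives the recurrence a_n = 2a_(n−1) − a_(n−2) for n ≥ 2; the numerator fixes a_0 = 1, a_1 = 2.
Iterating: 1, 2, 3, 4, 5, 6, 7, 8, 9, 10, 11, 12, so a_11 = 12.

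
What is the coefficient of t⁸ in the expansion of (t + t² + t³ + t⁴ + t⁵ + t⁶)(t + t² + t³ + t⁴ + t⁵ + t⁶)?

5

(t + t² + t³ + t⁴ + t⁵ + t⁶) has coefficients 0,1,1,1,1,1,1 for degrees 0…6.
(t + t² + t³ + t⁴ + t⁵ + t⁶) has coefficients 0,1,1,1,1,1,1,0,0 for degrees 0…8.
[t⁸] = 1·0 + 1·1 + 1·1 + 1·1 + 1·1 + 1·1 = 5.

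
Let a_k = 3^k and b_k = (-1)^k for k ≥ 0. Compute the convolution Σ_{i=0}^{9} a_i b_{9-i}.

14762

The convolution is the t^9 coefficient of A(t)B(t).
Σ = 1·(-1) + 3·1 + 9·(-1) + 27·1 + 81·(-1) + 243·1 + 729·(-1) + 2187·1 + 6561·(-1) + 19683·1 = 14762.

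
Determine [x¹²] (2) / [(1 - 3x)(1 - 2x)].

3172262

Partial fractions give a closed form: a_n = (6)·3^n + (-4)·2^n.
At n = 12: a_12 = 3172262.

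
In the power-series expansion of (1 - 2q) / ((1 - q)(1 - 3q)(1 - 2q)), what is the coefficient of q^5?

364

Partial fractions give a closed form: a_n = (-1/2)·1^n + (3/2)·3^n.
At n = 5: a_5 = 364.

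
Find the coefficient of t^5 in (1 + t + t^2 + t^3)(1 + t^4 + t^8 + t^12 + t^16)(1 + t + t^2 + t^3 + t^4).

5

(1 + t + t^2 + t^3) has coefficients 1,1,1,1 for degrees 0…3.
(1 + t^4 + t^8 + t^12 + t^16) has coefficients 1,0,0,0,1,0 for degrees 0…5.
Finally multiplying by (1 + t + t^2 + t^3 + t^4), the product of all factors after the first has coefficients 1,1,1,1,2,1 for degrees 0…5.
[t^5] = 1·1 + 1·2 + 1·1 + 1·1 = 5.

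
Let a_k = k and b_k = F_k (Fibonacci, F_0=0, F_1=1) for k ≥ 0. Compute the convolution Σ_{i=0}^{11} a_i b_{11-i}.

This is [x^11] in the product of the two ordinary generating functions.
Σ = 0·89 + 1·55 + 2·34 + 3·21 + 4·13 + 5·8 + 6·5 + 7·3 + 8·2 + 9·1 + 10·1 + 11·0 = 364.

364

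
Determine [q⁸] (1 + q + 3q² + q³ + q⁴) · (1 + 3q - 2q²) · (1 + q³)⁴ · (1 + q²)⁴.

(1 + q + 3q² + q³ + q⁴) has coefficients 1,1,3,1,1 for degrees 0…4.
(1 + 3q - 2q²) has coefficients 1,3,-2,0,0,0,0,0,0 for degrees 0…8.
Multiplying by (1 + q³)⁴ gives running coefficients 1,3,-2,4,12,-8,6,18,-12 for degrees 0…8.
Finally multiplying by (1 + q²)⁴, the product of all factors after the first has coefficients 1,3,2,16,10,26,46,22,77 for degrees 0…8.
[q⁸] = 1·77 + 1·22 + 3·46 + 1·26 + 1·10 = 273.

273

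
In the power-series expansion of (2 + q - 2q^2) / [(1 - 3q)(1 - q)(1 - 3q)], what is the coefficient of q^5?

The denominator gives the recurrence a_n = 7a_(n−1) − 15a_(n−2) + 9a_(n−3) for n ≥ 3; the numerator fixes a_0 = 2, a_1 = 15, a_2 = 73.
Iterating: 2, 15, 73, 304, 1168, 4273, so a_5 = 4273.

4273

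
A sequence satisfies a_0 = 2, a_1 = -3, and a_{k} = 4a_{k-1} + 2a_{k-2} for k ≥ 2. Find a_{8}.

-65888

The ordinary generating function has denominator 1 - 4y - 2y^2.
Iterating the recurrence: a_0,…,a_{8} = 2, -3, -8, -38, -168, -748, -3328, -14808, -65888.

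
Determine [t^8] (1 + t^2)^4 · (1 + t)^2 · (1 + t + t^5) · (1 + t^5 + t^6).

(1 + t^2)^4 has coefficients 1,0,4,0,6,0,4,0,1 for degrees 0…8.
(1 + t)^2 has coefficients 1,2,1,0,0,0,0,0,0 for degrees 0…8.
Multiplying by (1 + t + t^5) gives running coefficients 1,3,3,1,0,1,2,1,0 for degrees 0…8.
Finally multiplying by (1 + t^5 + t^6), the product of all factors after the first has coefficients 1,3,3,1,0,2,6,7,4 for degrees 0…8.
[t^8] = 1·4 + 4·6 + 6·0 + 4·3 + 1·1 = 41.

41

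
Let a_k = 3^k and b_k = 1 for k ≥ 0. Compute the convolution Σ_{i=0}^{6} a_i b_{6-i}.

The convolution is the x^6 coefficient of A(x)B(x).
Σ = 1·1 + 3·1 + 9·1 + 27·1 + 81·1 + 243·1 + 729·1 = 1093.

1093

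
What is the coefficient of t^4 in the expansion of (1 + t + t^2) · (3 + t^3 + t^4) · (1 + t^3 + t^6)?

5

(1 + t + t^2) has coefficients 1,1,1 for degrees 0…2.
(3 + t^3 + t^4) has coefficients 3,0,0,1,1 for degrees 0…4.
Finally multiplying by (1 + t^3 + t^6), the product of all factors after the first has coefficients 3,0,0,4,1 for degrees 0…4.
[t^4] = 1·1 + 1·4 + 1·0 = 5.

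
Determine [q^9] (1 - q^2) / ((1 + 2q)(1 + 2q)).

-4096

The denominator gives the recurrence a_n = −4a_(n−1) − 4a_(n−2) for n ≥ 3; the numerator fixes a_0 = 1, a_1 = -4, a_2 = 11.
Iterating: 1, -4, 11, -28, 68, -160, 368, -832, 1856, -4096, so a_9 = -4096.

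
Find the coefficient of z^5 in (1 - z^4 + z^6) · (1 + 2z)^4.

-8

(1 - z^4 + z^6) has coefficients 1,0,0,0,-1,0 for degrees 0…5.
(1 + 2z)^4 has coefficients 1,8,24,32,16,0 for degrees 0…5.
[z^5] = 1·0 − 1·8 = -8.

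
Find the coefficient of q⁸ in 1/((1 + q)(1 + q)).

The denominator gives the recurrence a_n = −2a_(n−1) − a_(n−2) for n ≥ 2; the numerator fixes a_0 = 1, a_1 = -2.
Iterating: 1, -2, 3, -4, 5, -6, 7, -8, 9, so a_8 = 9.

9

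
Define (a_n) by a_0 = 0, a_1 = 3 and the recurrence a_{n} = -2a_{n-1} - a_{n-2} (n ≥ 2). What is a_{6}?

The ordinary generating function has denominator 1 + 2z + z^2.
Iterating the recurrence: a_0,…,a_{6} = 0, 3, -6, 9, -12, 15, -18.

-18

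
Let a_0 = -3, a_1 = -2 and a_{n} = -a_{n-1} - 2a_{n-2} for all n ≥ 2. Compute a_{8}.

36

The ordinary generating function has denominator 1 + x + 2x^2.
Iterating the recurrence: a_0,…,a_{8} = -3, -2, 8, -4, -12, 20, 4, -44, 36.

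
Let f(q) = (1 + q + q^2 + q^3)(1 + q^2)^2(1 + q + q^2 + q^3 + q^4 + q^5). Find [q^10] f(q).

(1 + q + q^2 + q^3) has coefficients 1,1,1,1 for degrees 0…3.
(1 + q^2)^2 has coefficients 1,0,2,0,1,0,0,0,0,0,0 for degrees 0…10.
Finally multiplying by (1 + q + q^2 + q^3 + q^4 + q^5), the product of all factors after the first has coefficients 1,1,3,3,4,4,3,3,1,1,0 for degrees 0…10.
[q^10] = 1·0 + 1·1 + 1·1 + 1·3 = 5.

5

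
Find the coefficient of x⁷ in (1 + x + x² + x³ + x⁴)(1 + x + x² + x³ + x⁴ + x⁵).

3

(1 + x + x² + x³ + x⁴) has coefficients 1,1,1,1,1 for degrees 0…4.
(1 + x + x² + x³ + x⁴ + x⁵) has coefficients 1,1,1,1,1,1,0,0 for degrees 0…7.
[x⁷] = 1·0 + 1·0 + 1·1 + 1·1 + 1·1 = 3.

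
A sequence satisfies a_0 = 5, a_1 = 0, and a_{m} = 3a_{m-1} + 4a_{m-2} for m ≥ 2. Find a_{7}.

16380

The ordinary generating function has denominator 1 - 3z - 4z^2.
Iterating the recurrence: a_0,…,a_{7} = 5, 0, 20, 60, 260, 1020, 4100, 16380.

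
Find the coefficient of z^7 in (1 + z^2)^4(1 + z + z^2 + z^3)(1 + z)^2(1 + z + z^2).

(1 + z^2)^4 has coefficients 1,0,4,0,6,0,4,0 for degrees 0…7.
(1 + z + z^2 + z^3) has coefficients 1,1,1,1,0,0,0,0 for degrees 0…7.
Multiplying by (1 + z)^2 gives running coefficients 1,3,4,4,3,1,0,0 for degrees 0…7.
Finally multiplying by (1 + z + z^2), the product of all factors after the first has coefficients 1,4,8,11,11,8,4,1 for degrees 0…7.
[z^7] = 1·1 + 4·8 + 6·11 + 4·4 = 115.

115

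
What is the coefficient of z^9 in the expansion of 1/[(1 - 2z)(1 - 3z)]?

The denominator gives the recurrence a_n = 5a_(n−1) − 6a_(n−2) for n ≥ 2; the numerator fixes a_0 = 1, a_1 = 5.
Iterating: 1, 5, 19, 65, 211, 665, 2059, 6305, 19171, 58025, so a_9 = 58025.

58025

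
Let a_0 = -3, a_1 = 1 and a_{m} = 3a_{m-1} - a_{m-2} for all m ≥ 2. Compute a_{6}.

The ordinary generating function has denominator 1 - 3t + t^2.
Iterating the recurrence: a_0,…,a_{6} = -3, 1, 6, 17, 45, 118, 309.

309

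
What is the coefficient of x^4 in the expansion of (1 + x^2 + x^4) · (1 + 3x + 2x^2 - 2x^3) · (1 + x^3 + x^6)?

(1 + x^2 + x^4) has coefficients 1,0,1,0,1 for degrees 0…4.
(1 + 3x + 2x^2 - 2x^3) has coefficients 1,3,2,-2,0 for degrees 0…4.
Finally multiplying by (1 + x^3 + x^6), the product of all factors after the first has coefficients 1,3,2,-1,3 for degrees 0…4.
[x^4] = 1·3 + 1·2 + 1·1 = 6.

6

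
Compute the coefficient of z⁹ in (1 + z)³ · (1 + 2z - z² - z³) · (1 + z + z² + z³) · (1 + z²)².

-16

(1 + z)³ has coefficients 1,3,3,1 for degrees 0…3.
(1 + 2z - z² - z³) has coefficients 1,2,-1,-1,0,0,0,0,0,0 for degrees 0…9.
Multiplying by (1 + z + z² + z³) gives running coefficients 1,3,2,1,0,-2,-1,0,0,0 for degrees 0…9.
Finally multiplying by (1 + z²)², the product of all factors after the first has coefficients 1,3,4,7,5,3,1,-3,-2,-2 for degrees 0…9.
[z⁹] = 1·(-2) + 3·(-2) + 3·(-3) + 1·1 = -16.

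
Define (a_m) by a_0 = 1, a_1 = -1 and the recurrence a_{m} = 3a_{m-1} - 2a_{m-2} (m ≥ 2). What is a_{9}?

The ordinary generating function has denominator 1 - 3z + 2z^2.
Iterating the recurrence: a_0,…,a_{9} = 1, -1, -5, -13, -29, -61, -125, -253, -509, -1021.

-1021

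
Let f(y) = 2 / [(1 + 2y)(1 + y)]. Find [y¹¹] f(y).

-8190

Partial fractions give a closed form: a_n = (4)·(-2)^n + (-2)·(-1)^n.
At n = 11: a_11 = -8190.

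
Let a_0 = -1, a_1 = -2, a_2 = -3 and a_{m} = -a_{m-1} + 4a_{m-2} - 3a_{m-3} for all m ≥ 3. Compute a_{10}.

The ordinary generating function has denominator 1 + x - 4x^2 + 3x^3.
Iterating the recurrence: a_0,…,a_{10} = -1, -2, -3, -2, -4, 5, -15, 47, -122, 355, -984.

-984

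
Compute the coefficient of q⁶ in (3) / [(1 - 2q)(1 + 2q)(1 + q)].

255

Partial fractions give a closed form: a_n = (1)·2^n + (3)·(-2)^n + (-1)·(-1)^n.
At n = 6: a_6 = 255.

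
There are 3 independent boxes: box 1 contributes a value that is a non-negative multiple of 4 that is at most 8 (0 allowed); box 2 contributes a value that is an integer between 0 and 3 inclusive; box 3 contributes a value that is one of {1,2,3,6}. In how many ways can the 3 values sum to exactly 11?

The generating function for the choices is (1 + y^4 + y^8)·(1 + y + y^2 + y^3)·(y + y^2 + y^3 + y^6); the count is [y^11].
(1 + y^4 + y^8) has coefficients 1,0,0,0,1,0,0,0,1 for degrees 0…8.
(1 + y + y^2 + y^3) has coefficients 1,1,1,1,0,0,0,0,0,0,0,0 for degrees 0…11.
Finally multiplying by (y + y^2 + y^3 + y^6), the product of all factors after the first has coefficients 0,1,2,3,3,2,2,1,1,1,0,0 for degrees 0…11.
[y^11] = 1·0 + 1·1 + 1·3 = 4.

4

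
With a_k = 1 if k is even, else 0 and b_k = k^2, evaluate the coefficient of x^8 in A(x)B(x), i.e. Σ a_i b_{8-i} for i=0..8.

120

This is [x^8] in the product of the two ordinary generating functions.
Σ = 1·64 + 0·49 + 1·36 + 0·25 + 1·16 + 0·9 + 1·4 + 0·1 + 1·0 = 120.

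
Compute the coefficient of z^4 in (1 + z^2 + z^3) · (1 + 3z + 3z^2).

6

(1 + z^2 + z^3) has coefficients 1,0,1,1 for degrees 0…3.
(1 + 3z + 3z^2) has coefficients 1,3,3,0,0 for degrees 0…4.
[z^4] = 1·0 + 1·3 + 1·3 = 6.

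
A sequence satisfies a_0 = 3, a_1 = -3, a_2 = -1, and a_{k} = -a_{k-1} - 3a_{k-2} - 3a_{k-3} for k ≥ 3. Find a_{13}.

-731

The ordinary generating function has denominator 1 + t + 3t^2 + 3t^3.
Iterating the recurrence: a_0,…,a_{13} = 3, -3, -1, 1, 11, -11, -25, 25, 83, -83, -241, 241, 731, -731.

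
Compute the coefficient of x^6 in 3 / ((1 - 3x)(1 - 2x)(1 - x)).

9075

Partial fractions give a closed form: a_n = (27/2)·3^n + (-12)·2^n + (3/2)·1^n.
At n = 6: a_6 = 9075.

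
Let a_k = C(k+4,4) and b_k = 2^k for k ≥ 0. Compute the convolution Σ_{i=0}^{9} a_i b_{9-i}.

Write out a_i and b_{9-i} for i = 0,…,9 and sum the products.
Σ = 1·512 + 5·256 + 15·128 + 35·64 + 70·32 + 126·16 + 210·8 + 330·4 + 495·2 + 715·1 = 14913.

14913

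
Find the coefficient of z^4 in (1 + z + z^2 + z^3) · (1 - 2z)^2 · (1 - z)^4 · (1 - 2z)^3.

(1 + z + z^2 + z^3) has coefficients 1,1,1,1 for degrees 0…3.
(1 - 2z)^2 has coefficients 1,-4,4,0,0 for degrees 0…4.
Multiplying by (1 - z)^4 gives running coefficients 1,-8,26,-44,41 for degrees 0…4.
Finally multiplying by (1 - 2z)^3, the product of all factors after the first has coefficients 1,-14,86,-304,681 for degrees 0…4.
[z^4] = 1·681 + 1·(-304) + 1·86 + 1·(-14) = 449.

449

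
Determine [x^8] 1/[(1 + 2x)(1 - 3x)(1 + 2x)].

3345

The denominator gives the recurrence a_n = −a_(n−1) + 8a_(n−2) + 12a_(n−3) for n ≥ 3; the numerator fixes a_0 = 1, a_1 = -1, a_2 = 9.
Iterating: 1, -1, 9, -5, 65, 3, 457, 347, 3345, so a_8 = 3345.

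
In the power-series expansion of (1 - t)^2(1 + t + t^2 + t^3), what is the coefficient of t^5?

1

(1 - t)^2 has coefficients 1,-2,1 for degrees 0…2.
(1 + t + t^2 + t^3) has coefficients 1,1,1,1,0,0 for degrees 0…5.
[t^5] = 1·0 − 2·0 + 1·1 = 1.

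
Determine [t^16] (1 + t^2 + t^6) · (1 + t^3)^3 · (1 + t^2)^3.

(1 + t^2 + t^6) has coefficients 1,0,1,0,0,0,1 for degrees 0…6.
(1 + t^3)^3 has coefficients 1,0,0,3,0,0,3,0,0,1,0,0,0,0,0,0,0 for degrees 0…16.
Finally multiplying by (1 + t^2)^3, the product of all factors after the first has coefficients 1,0,3,3,3,9,4,9,9,4,9,3,3,3,0,1,0 for degrees 0…16.
[t^16] = 1·0 + 1·0 + 1·9 = 9.

9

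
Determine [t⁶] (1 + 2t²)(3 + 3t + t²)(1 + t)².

(1 + 2t²) has coefficients 1,0,2 for degrees 0…2.
(3 + 3t + t²) has coefficients 3,3,1,0,0,0,0 for degrees 0…6.
Finally multiplying by (1 + t)², the product of all factors after the first has coefficients 3,9,10,5,1,0,0 for degrees 0…6.
[t⁶] = 1·0 + 2·1 = 2.

2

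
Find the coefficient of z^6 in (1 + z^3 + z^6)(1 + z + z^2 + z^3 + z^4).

2

(1 + z^3 + z^6) has coefficients 1,0,0,1,0,0,1 for degrees 0…6.
(1 + z + z^2 + z^3 + z^4) has coefficients 1,1,1,1,1,0,0 for degrees 0…6.
[z^6] = 1·0 + 1·1 + 1·1 = 2.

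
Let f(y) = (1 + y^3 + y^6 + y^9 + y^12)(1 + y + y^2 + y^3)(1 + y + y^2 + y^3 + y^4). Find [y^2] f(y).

(1 + y^3 + y^6 + y^9 + y^12) has coefficients 1,0,0 for degrees 0…2.
(1 + y + y^2 + y^3) has coefficients 1,1,1 for degrees 0…2.
Finally multiplying by (1 + y + y^2 + y^3 + y^4), the product of all factors after the first has coefficients 1,2,3 for degrees 0…2.
[y^2] = 1·3 = 3.

3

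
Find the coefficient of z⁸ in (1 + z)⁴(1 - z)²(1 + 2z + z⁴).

-1

(1 + z)⁴ has coefficients 1,4,6,4,1 for degrees 0…4.
(1 - z)² has coefficients 1,-2,1,0,0,0,0,0,0 for degrees 0…8.
Finally multiplying by (1 + 2z + z⁴), the product of all factors after the first has coefficients 1,0,-3,2,1,-2,1,0,0 for degrees 0…8.
[z⁸] = 1·0 + 4·0 + 6·1 + 4·(-2) + 1·1 = -1.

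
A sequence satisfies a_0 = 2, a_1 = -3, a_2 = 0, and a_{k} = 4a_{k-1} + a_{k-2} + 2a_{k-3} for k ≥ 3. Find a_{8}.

-534

The ordinary generating function has denominator 1 - 4z - z^2 - 2z^3.
Iterating the recurrence: a_0,…,a_{8} = 2, -3, 0, 1, -2, -7, -28, -123, -534.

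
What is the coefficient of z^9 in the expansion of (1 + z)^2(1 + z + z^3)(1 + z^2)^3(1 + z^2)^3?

(1 + z)^2 has coefficients 1,2,1 for degrees 0…2.
(1 + z + z^3) has coefficients 1,1,0,1,0,0,0,0,0,0 for degrees 0…9.
Multiplying by (1 + z^2)^3 gives running coefficients 1,1,3,4,3,6,1,4,0,1 for degrees 0…9.
Finally multiplying by (1 + z^2)^3, the product of all factors after the first has coefficients 1,1,6,7,15,21,20,35,15,35 for degrees 0…9.
[z^9] = 1·35 + 2·15 + 1·35 = 100.

100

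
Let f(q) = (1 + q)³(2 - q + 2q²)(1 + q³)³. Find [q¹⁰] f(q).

20

(1 + q)³ has coefficients 1,3,3,1 for degrees 0…3.
(2 - q + 2q²) has coefficients 2,-1,2,0,0,0,0,0,0,0,0 for degrees 0…10.
Finally multiplying by (1 + q³)³, the product of all factors after the first has coefficients 2,-1,2,6,-3,6,6,-3,6,2,-1 for degrees 0…10.
[q¹⁰] = 1·(-1) + 3·2 + 3·6 + 1·(-3) = 20.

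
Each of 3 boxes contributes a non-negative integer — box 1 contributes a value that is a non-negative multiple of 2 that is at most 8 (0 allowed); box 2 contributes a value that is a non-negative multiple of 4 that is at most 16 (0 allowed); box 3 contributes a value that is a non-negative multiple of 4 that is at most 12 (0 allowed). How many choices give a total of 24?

The generating function for the choices is (1 + q^2 + q^4 + q^6 + q^8)·(1 + q^4 + q^8 + q^12 + q^16)·(1 + q^4 + q^8 + q^12); the count is [q^24].
(1 + q^2 + q^4 + q^6 + q^8) has coefficients 1,0,1,0,1,0,1,0,1 for degrees 0…8.
(1 + q^4 + q^8 + q^12 + q^16) has coefficients 1,0,0,0,1,0,0,0,1,0,0,0,1,0,0,0,1,0,0,0,0,0,0,0,0 for degrees 0…24.
Finally multiplying by (1 + q^4 + q^8 + q^12), the product of all factors after the first has coefficients 1,0,0,0,2,0,0,0,3,0,0,0,4,0,0,0,4,0,0,0,3,0,0,0,2 for degrees 0…24.
[q^24] = 1·2 + 1·0 + 1·3 + 1·0 + 1·4 = 9.

9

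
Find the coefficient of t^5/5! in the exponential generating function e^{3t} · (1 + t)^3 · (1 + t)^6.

The EGF product rule gives c_5 = Σ_{k_1+k_2+k_3=5} C(5; k_1,k_2,k_3) · ∏ g_i(k_i), where e^{3t} gives (3)^k; (1+t)^3 gives the falling factorial (3)_k; (1+t)^6 gives the falling factorial (6)_k.
g_1(k) for k = 0…5: 1, 3, 9, 27, 81, 243.
g_2(k) for k = 0…5: 1, 3, 6, 6, 0, 0.
g_3(k) for k = 0…5: 1, 6, 30, 120, 360, 720.
First combine the last two factors: h(k) = Σ_j C(k,j)·g_2(j)·g_3(k−j) for k = 0…5: 1, 9, 72, 504, 3024, 15120.
c_5 = Σ_k C(5,k)·g_1(k)·h(5−k) = 1·1·15120 + 5·3·3024 + 10·9·504 + 10·27·72 + 5·81·9 + 1·243·1 = 15120 + 45360 + 45360 + 19440 + 3645 + 243 = 129168.

129168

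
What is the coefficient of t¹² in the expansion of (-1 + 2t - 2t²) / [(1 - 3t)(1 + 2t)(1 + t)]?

-141051

Partial fractions give a closed form: a_n = (-1/4)·3^n + (-2)·(-2)^n + (5/4)·(-1)^n.
At n = 12: a_12 = -141051.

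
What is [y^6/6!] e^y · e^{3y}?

The EGF product rule gives c_6 = Σ_{k_1+k_2=6} C(6; k_1,k_2) · ∏ g_i(k_i), where e^y gives (1)^k; e^{3y} gives (3)^k.
g_1(k) for k = 0…6: 1, 1, 1, 1, 1, 1, 1.
g_2(k) for k = 0…6: 1, 3, 9, 27, 81, 243, 729.
c_6 = Σ_k C(6,k)·g_1(k)·g_2(6−k) = 1·1·729 + 6·1·243 + 15·1·81 + 20·1·27 + 15·1·9 + 6·1·3 + 1·1·1 = 729 + 1458 + 1215 + 540 + 135 + 18 + 1 = 4096.

4096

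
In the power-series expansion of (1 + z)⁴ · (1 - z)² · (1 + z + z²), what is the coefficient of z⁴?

(1 + z)⁴ has coefficients 1,4,6,4,1 for degrees 0…4.
(1 - z)² has coefficients 1,-2,1,0,0 for degrees 0…4.
Finally multiplying by (1 + z + z²), the product of all factors after the first has coefficients 1,-1,0,-1,1 for degrees 0…4.
[z⁴] = 1·1 + 4·(-1) + 6·0 + 4·(-1) + 1·1 = -6.

-6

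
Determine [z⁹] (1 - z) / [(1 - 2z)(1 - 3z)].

The denominator gives the recurrence a_n = 5a_(n−1) − 6a_(n−2) for n ≥ 2; the numerator fixes a_0 = 1, a_1 = 4.
Iterating: 1, 4, 14, 46, 146, 454, 1394, 4246, 12866, 38854, so a_9 = 38854.

38854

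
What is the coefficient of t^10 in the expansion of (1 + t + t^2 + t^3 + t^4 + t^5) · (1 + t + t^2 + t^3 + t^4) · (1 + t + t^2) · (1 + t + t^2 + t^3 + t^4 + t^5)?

58

(1 + t + t^2 + t^3 + t^4 + t^5) has coefficients 1,1,1,1,1,1 for degrees 0…5.
(1 + t + t^2 + t^3 + t^4) has coefficients 1,1,1,1,1,0,0,0,0,0,0 for degrees 0…10.
Multiplying by (1 + t + t^2) gives running coefficients 1,2,3,3,3,2,1,0,0,0,0 for degrees 0…10.
Finally multiplying by (1 + t + t^2 + t^3 + t^4 + t^5), the product of all factors after the first has coefficients 1,3,6,9,12,14,14,12,9,6,3 for degrees 0…10.
[t^10] = 1·3 + 1·6 + 1·9 + 1·12 + 1·14 + 1·14 = 58.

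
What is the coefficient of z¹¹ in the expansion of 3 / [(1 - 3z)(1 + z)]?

398580

Partial fractions give a closed form: a_n = (9/4)·3^n + (3/4)·(-1)^n.
At n = 11: a_11 = 398580.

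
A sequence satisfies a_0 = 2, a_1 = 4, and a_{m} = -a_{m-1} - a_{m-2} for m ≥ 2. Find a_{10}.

4

The ordinary generating function has denominator 1 + y + y^2.
Iterating the recurrence: a_0,…,a_{10} = 2, 4, -6, 2, 4, -6, 2, 4, -6, 2, 4.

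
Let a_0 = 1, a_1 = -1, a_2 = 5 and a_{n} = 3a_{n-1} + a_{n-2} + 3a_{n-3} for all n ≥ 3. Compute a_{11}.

367697

The ordinary generating function has denominator 1 - 3y - y^2 - 3y^3.
Iterating the recurrence: a_0,…,a_{11} = 1, -1, 5, 17, 53, 191, 677, 2381, 8393, 29591, 104309, 367697.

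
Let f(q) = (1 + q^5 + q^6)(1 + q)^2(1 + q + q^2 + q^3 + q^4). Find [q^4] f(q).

(1 + q^5 + q^6) has coefficients 1,0,0,0,0 for degrees 0…4.
(1 + q)^2 has coefficients 1,2,1,0,0 for degrees 0…4.
Finally multiplying by (1 + q + q^2 + q^3 + q^4), the product of all factors after the first has coefficients 1,3,4,4,4 for degrees 0…4.
[q^4] = 1·4 = 4.

4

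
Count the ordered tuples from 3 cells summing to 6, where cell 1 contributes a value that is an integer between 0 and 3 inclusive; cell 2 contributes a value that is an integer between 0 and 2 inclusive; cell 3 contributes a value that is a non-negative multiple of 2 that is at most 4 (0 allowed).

The generating function for the choices is (1 + t + t^2 + t^3)·(1 + t + t^2)·(1 + t^2 + t^4); the count is [t^6].
(1 + t + t^2 + t^3) has coefficients 1,1,1,1 for degrees 0…3.
(1 + t + t^2) has coefficients 1,1,1,0,0,0,0 for degrees 0…6.
Finally multiplying by (1 + t^2 + t^4), the product of all factors after the first has coefficients 1,1,2,1,2,1,1 for degrees 0…6.
[t^6] = 1·1 + 1·1 + 1·2 + 1·1 = 5.

5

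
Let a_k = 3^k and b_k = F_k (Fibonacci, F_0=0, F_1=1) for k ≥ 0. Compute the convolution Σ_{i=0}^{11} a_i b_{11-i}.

Write out a_i and b_{11-i} for i = 0,…,11 and sum the products.
Σ = 1·89 + 3·55 + 9·34 + 27·21 + 81·13 + 243·8 + 729·5 + 2187·3 + 6561·2 + 19683·1 + 59049·1 + 177147·0 = 106184.

106184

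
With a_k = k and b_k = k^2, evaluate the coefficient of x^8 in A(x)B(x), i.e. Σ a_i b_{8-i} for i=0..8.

This is [x^8] in the product of the two ordinary generating functions.
Σ = 0·64 + 1·49 + 2·36 + 3·25 + 4·16 + 5·9 + 6·4 + 7·1 + 8·0 = 336.

336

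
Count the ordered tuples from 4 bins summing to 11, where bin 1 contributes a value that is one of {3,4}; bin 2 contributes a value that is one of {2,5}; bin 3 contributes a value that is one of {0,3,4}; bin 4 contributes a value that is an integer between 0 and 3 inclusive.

The generating function for the choices is (t^3 + t^4)·(t^2 + t^5)·(1 + t^3 + t^4)·(1 + t + t^2 + t^3); the count is [t^11].
(t^3 + t^4) has coefficients 0,0,0,1,1 for degrees 0…4.
(t^2 + t^5) has coefficients 0,0,1,0,0,1,0,0,0,0,0,0 for degrees 0…11.
Multiplying by (1 + t^3 + t^4) gives running coefficients 0,0,1,0,0,2,1,0,1,1,0,0 for degrees 0…11.
Finally multiplying by (1 + t + t^2 + t^3), the product of all factors after the first has coefficients 0,0,1,1,1,3,3,3,4,3,2,2 for degrees 0…11.
[t^11] = 1·4 + 1·3 = 7.

7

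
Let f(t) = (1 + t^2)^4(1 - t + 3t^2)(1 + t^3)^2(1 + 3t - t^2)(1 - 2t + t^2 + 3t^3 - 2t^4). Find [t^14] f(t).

(1 + t^2)^4 has coefficients 1,0,4,0,6,0,4,0,1 for degrees 0…8.
(1 - t + 3t^2) has coefficients 1,-1,3,0,0,0,0,0,0,0,0,0,0,0,0 for degrees 0…14.
Multiplying by (1 + t^3)^2 gives running coefficients 1,-1,3,2,-2,6,1,-1,3,0,0,0,0,0,0 for degrees 0…14.
Multiplying by (1 + 3t - t^2) gives running coefficients 1,2,-1,12,1,-2,21,-4,-1,10,-3,0,0,0,0 for degrees 0…14.
Finally multiplying by (1 - 2t + t^2 + 3t^3 - 2t^4), the product of all factors after the first has coefficients 1,0,-4,19,-20,1,64,-69,20,75,-78,21,29,-29,6 for degrees 0…14.
[t^14] = 1·6 + 4·29 + 6·(-78) + 4·20 + 1·64 = -202.

-202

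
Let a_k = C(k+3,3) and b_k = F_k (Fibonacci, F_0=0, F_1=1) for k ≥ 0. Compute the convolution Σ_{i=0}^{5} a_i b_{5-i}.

The convolution is the x^5 coefficient of A(x)B(x).
Σ = 1·5 + 4·3 + 10·2 + 20·1 + 35·1 + 56·0 = 92.

92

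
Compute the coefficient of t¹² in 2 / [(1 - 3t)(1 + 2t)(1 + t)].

Partial fractions give a closed form: a_n = (9/10)·3^n + (8/5)·(-2)^n + (-1/2)·(-1)^n.
At n = 12: a_12 = 484850.

484850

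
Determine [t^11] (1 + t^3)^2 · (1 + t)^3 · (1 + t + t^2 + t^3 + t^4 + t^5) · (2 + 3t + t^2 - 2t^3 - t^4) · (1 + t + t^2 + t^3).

222

(1 + t^3)^2 has coefficients 1,0,0,2,0,0,1 for degrees 0…6.
(1 + t)^3 has coefficients 1,3,3,1,0,0,0,0,0,0,0,0 for degrees 0…11.
Multiplying by (1 + t + t^2 + t^3 + t^4 + t^5) gives running coefficients 1,4,7,8,8,8,7,4,1,0,0,0 for degrees 0…11.
Multiplying by (2 + 3t + t^2 - 2t^3 - t^4) gives running coefficients 2,11,27,39,38,30,23,13,-3,-15,-14,-6 for degrees 0…11.
Finally multiplying by (1 + t + t^2 + t^3), the product of all factors after the first has coefficients 2,13,40,79,115,134,130,104,63,18,-19,-38 for degrees 0…11.
[t^11] = 1·(-38) + 2·63 + 1·134 = 222.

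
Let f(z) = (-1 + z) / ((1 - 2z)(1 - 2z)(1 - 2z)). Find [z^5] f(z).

-432

The denominator gives the recurrence a_n = 6a_(n−1) − 12a_(n−2) + 8a_(n−3) for n ≥ 3; the numerator fixes a_0 = -1, a_1 = -5, a_2 = -18.
Iterating: -1, -5, -18, -56, -160, -432, so a_5 = -432.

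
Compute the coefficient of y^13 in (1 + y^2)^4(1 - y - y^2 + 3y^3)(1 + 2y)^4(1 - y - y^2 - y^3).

(1 + y^2)^4 has coefficients 1,0,4,0,6,0,4,0,1 for degrees 0…8.
(1 - y - y^2 + 3y^3) has coefficients 1,-1,-1,3,0,0,0,0,0,0,0,0,0,0 for degrees 0…13.
Multiplying by (1 + 2y)^4 gives running coefficients 1,7,15,3,-16,24,80,48,0,0,0,0,0,0 for degrees 0…13.
Finally multiplying by (1 - y - y^2 - y^3), the product of all factors after the first has coefficients 1,6,7,-20,-41,22,69,-40,-152,-128,-48,0,0,0 for degrees 0…13.
[y^13] = 1·0 + 4·0 + 6·(-128) + 4·(-40) + 1·22 = -906.

-906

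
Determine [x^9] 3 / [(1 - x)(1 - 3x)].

Partial fractions give a closed form: a_n = (-3/2)·1^n + (9/2)·3^n.
At n = 9: a_9 = 88572.

88572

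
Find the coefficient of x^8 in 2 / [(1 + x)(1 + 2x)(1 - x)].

Partial fractions give a closed form: a_n = (-1)·(-1)^n + (8/3)·(-2)^n + (1/3)·1^n.
At n = 8: a_8 = 682.

682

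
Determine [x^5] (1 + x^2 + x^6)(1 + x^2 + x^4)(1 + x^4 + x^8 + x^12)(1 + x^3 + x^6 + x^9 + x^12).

2

(1 + x^2 + x^6) has coefficients 1,0,1,0,0,0 for degrees 0…5.
(1 + x^2 + x^4) has coefficients 1,0,1,0,1,0 for degrees 0…5.
Multiplying by (1 + x^4 + x^8 + x^12) gives running coefficients 1,0,1,0,2,0 for degrees 0…5.
Finally multiplying by (1 + x^3 + x^6 + x^9 + x^12), the product of all factors after the first has coefficients 1,0,1,1,2,1 for degrees 0…5.
[x^5] = 1·1 + 1·1 = 2.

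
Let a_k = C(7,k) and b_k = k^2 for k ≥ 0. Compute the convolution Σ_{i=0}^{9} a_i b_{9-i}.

4096

This is [x^9] in the product of the two ordinary generating functions.
Σ = 1·81 + 7·64 + 21·49 + 35·36 + 35·25 + 21·16 + 7·9 + 1·4 + 0·1 + 0·0 = 4096.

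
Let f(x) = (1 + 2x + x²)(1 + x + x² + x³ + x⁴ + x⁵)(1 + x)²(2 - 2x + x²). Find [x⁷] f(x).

(1 + 2x + x²) has coefficients 1,2,1 for degrees 0…2.
(1 + x + x² + x³ + x⁴ + x⁵) has coefficients 1,1,1,1,1,1,0,0 for degrees 0…7.
Multiplying by (1 + x)² gives running coefficients 1,3,4,4,4,4,3,1 for degrees 0…7.
Finally multiplying by (2 - 2x + x²), the product of all factors after the first has coefficients 2,4,3,3,4,4,2,0 for degrees 0…7.
[x⁷] = 1·0 + 2·2 + 1·4 = 8.

8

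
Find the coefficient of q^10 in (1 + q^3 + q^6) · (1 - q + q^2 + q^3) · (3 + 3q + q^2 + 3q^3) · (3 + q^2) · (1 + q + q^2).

71

(1 + q^3 + q^6) has coefficients 1,0,0,1,0,0,1 for degrees 0…6.
(1 - q + q^2 + q^3) has coefficients 1,-1,1,1,0,0,0,0,0,0,0 for degrees 0…10.
Multiplying by (3 + 3q + q^2 + 3q^3) gives running coefficients 3,0,1,8,1,4,3,0,0,0,0 for degrees 0…10.
Multiplying by (3 + q^2) gives running coefficients 9,0,6,24,4,20,10,4,3,0,0 for degrees 0…10.
Finally multiplying by (1 + q + q^2), the product of all factors after the first has coefficients 9,9,15,30,34,48,34,34,17,7,3 for degrees 0…10.
[q^10] = 1·3 + 1·34 + 1·34 = 71.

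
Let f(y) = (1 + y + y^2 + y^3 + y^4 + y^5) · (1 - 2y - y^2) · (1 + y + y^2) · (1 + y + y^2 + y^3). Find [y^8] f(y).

-23

(1 + y + y^2 + y^3 + y^4 + y^5) has coefficients 1,1,1,1,1,1 for degrees 0…5.
(1 - 2y - y^2) has coefficients 1,-2,-1,0,0,0,0,0,0 for degrees 0…8.
Multiplying by (1 + y + y^2) gives running coefficients 1,-1,-2,-3,-1,0,0,0,0 for degrees 0…8.
Finally multiplying by (1 + y + y^2 + y^3), the product of all factors after the first has coefficients 1,0,-2,-5,-7,-6,-4,-1,0 for degrees 0…8.
[y^8] = 1·0 + 1·(-1) + 1·(-4) + 1·(-6) + 1·(-7) + 1·(-5) = -23.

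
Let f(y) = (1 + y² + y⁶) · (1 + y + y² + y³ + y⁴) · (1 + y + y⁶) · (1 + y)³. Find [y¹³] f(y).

(1 + y² + y⁶) has coefficients 1,0,1,0,0,0,1 for degrees 0…6.
(1 + y + y² + y³ + y⁴) has coefficients 1,1,1,1,1,0,0,0,0,0,0,0,0,0 for degrees 0…13.
Multiplying by (1 + y + y⁶) gives running coefficients 1,2,2,2,2,1,1,1,1,1,1,0,0,0 for degrees 0…13.
Finally multiplying by (1 + y)³, the product of all factors after the first has coefficients 1,5,11,15,16,15,12,9,8,8,8,7,4,1 for degrees 0…13.
[y¹³] = 1·1 + 1·7 + 1·9 = 17.

17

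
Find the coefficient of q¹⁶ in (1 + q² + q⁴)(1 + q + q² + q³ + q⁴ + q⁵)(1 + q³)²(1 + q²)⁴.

(1 + q² + q⁴) has coefficients 1,0,1,0,1 for degrees 0…4.
(1 + q + q² + q³ + q⁴ + q⁵) has coefficients 1,1,1,1,1,1,0,0,0,0,0,0,0,0,0,0,0 for degrees 0…16.
Multiplying by (1 + q³)² gives running coefficients 1,1,1,3,3,3,3,3,3,1,1,1,0,0,0,0,0 for degrees 0…16.
Finally multiplying by (1 + q²)⁴, the product of all factors after the first has coefficients 1,1,5,7,13,21,25,37,38,44,44,38,37,25,21,13,7 for degrees 0…16.
[q¹⁶] = 1·7 + 1·21 + 1·37 = 65.

65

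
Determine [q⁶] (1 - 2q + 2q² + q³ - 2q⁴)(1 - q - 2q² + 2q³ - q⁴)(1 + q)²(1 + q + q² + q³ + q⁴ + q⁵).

-7

(1 - 2q + 2q² + q³ - 2q⁴) has coefficients 1,-2,2,1,-2 for degrees 0…4.
(1 - q - 2q² + 2q³ - q⁴) has coefficients 1,-1,-2,2,-1,0,0 for degrees 0…6.
Multiplying by (1 + q)² gives running coefficients 1,1,-3,-3,1,0,-1 for degrees 0…6.
Finally multiplying by (1 + q + q² + q³ + q⁴ + q⁵), the product of all factors after the first has coefficients 1,2,-1,-4,-3,-3,-5 for degrees 0…6.
[q⁶] = 1·(-5) − 2·(-3) + 2·(-3) + 1·(-4) − 2·(-1) = -7.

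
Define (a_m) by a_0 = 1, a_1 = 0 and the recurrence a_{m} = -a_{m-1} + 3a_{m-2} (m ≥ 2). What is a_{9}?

-651

The ordinary generating function has denominator 1 + q - 3q^2.
Iterating the recurrence: a_0,…,a_{9} = 1, 0, 3, -3, 12, -21, 57, -120, 291, -651.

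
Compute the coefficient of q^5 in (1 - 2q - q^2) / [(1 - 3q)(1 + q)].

The denominator gives the recurrence a_n = 2a_(n−1) + 3a_(n−2) for n ≥ 3; the numerator fixes a_0 = 1, a_1 = 0, a_2 = 2.
Iterating: 1, 0, 2, 4, 14, 40, so a_5 = 40.

40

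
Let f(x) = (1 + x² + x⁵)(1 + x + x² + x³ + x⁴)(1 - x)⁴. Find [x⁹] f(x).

(1 + x² + x⁵) has coefficients 1,0,1,0,0,1 for degrees 0…5.
(1 + x + x² + x³ + x⁴) has coefficients 1,1,1,1,1,0,0,0,0,0 for degrees 0…9.
Finally multiplying by (1 - x)⁴, the product of all factors after the first has coefficients 1,-3,3,-1,0,-1,3,-3,1,0 for degrees 0…9.
[x⁹] = 1·0 + 1·(-3) + 1·0 = -3.

-3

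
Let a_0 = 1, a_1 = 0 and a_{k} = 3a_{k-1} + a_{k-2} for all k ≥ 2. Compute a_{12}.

141481

The ordinary generating function has denominator 1 - 3z - z^2.
Iterating the recurrence: a_0,…,a_{12} = 1, 0, 1, 3, 10, 33, 109, 360, 1189, 3927, 12970, 42837, 141481.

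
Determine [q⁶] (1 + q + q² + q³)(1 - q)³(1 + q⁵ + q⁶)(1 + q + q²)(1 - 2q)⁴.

(1 + q + q² + q³) has coefficients 1,1,1,1 for degrees 0…3.
(1 - q)³ has coefficients 1,-3,3,-1,0,0,0 for degrees 0…6.
Multiplying by (1 + q⁵ + q⁶) gives running coefficients 1,-3,3,-1,0,1,-2 for degrees 0…6.
Multiplying by (1 + q + q²) gives running coefficients 1,-2,1,-1,2,0,-1 for degrees 0…6.
Finally multiplying by (1 - 2q)⁴, the product of all factors after the first has coefficients 1,-10,41,-89,114,-104,95 for degrees 0…6.
[q⁶] = 1·95 + 1·(-104) + 1·114 + 1·(-89) = 16.

16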